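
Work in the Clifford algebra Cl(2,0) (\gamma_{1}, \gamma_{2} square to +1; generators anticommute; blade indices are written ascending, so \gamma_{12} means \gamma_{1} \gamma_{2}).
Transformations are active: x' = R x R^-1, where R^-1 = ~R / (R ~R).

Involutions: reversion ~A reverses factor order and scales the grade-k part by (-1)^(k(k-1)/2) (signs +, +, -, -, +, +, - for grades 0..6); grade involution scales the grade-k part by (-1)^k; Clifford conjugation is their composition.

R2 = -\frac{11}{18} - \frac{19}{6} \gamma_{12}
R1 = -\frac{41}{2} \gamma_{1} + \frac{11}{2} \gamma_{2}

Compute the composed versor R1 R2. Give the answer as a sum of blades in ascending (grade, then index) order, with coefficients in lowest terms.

Distribute over the terms of R1 (each basis-blade product reordered to ascending indices, repeated generators contracted through their squares):
(-\frac{41}{2} \gamma_{1}) R2 = \frac{451}{36} \gamma_{1} + \frac{779}{12} \gamma_{2}
(\frac{11}{2} \gamma_{2}) R2 = \frac{209}{12} \gamma_{1} - \frac{121}{36} \gamma_{2}
Summing the partial products and collecting blades:
Answer: \frac{539}{18} \gamma_{1} + \frac{554}{9} \gamma_{2}


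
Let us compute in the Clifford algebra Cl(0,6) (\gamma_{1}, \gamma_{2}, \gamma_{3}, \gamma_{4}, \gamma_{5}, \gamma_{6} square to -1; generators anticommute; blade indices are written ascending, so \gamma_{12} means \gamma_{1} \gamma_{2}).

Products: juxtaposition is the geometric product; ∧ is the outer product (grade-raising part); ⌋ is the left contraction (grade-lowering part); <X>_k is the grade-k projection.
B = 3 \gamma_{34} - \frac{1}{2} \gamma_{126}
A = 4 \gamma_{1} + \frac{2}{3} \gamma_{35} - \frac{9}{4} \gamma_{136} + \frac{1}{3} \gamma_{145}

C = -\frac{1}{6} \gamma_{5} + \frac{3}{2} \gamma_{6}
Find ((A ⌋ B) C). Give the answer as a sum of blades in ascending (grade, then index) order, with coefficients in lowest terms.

step 1: 2 \gamma_{26}
step 2: -3 \gamma_{2} + \frac{1}{3} \gamma_{256}
Answer: -3 \gamma_{2} + \frac{1}{3} \gamma_{256}


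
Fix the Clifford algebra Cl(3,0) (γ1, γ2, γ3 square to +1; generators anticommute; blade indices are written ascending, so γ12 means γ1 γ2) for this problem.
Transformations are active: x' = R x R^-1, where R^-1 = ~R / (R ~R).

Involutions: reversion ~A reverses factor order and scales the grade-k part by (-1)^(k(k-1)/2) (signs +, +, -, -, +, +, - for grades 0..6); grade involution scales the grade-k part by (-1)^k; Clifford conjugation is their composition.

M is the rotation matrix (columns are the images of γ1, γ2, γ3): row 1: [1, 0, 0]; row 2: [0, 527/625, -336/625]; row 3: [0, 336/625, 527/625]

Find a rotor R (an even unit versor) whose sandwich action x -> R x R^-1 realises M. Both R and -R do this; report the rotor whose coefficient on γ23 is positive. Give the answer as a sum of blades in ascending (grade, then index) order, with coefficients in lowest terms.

Method: write R = a + b12*γ12 + b13*γ13 + b23*γ23 with a^2 + b12^2 + b13^2 + b23^2 = 1 (so R^-1 = ~R). Expanding the columns R e_j ~R gives tr M = 4a^2 - 1 and, from the antisymmetric part, M21 - M12 = -4a*b12, M13 - M31 = 4a*b13, M32 - M23 = -4a*b23.
Here tr M = 1679/625, so a^2 = (1 + tr M)/4 = 576/625 and a = ±24/25. Taking a = 24/25: M21 - M12 = 0, M13 - M31 = 0, M32 - M23 = 672/625, giving b12 = 0, b13 = 0, b23 = -7/25, i.e. R = 24/25 - 7/25*γ23.
Its γ23 coefficient is negative, so report the other preimage -R.
Answer: -24/25 + 7/25*γ23. Uniqueness: Spin(3) -> SO(3) maps R and -R to the same rotation of trace 1679/625; fixing the sign of the γ23 coefficient removes the ambiguity.


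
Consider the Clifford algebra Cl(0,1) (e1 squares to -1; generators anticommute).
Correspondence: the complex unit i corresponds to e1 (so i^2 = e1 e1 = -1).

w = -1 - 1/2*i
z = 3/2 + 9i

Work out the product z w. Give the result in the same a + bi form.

In blades: z = 3/2 + 9*e1, w = -1 - 1/2*e1.
Distribute z over w term by term (generator squares from the signature, products reordered to ascending indices): (3/2)*w = -3/2 - 3/4*e1; (9*e1)*w = 9/2 - 9*e1.
Sum: 3 - 39/4*e1; translating back through the correspondence:
Answer: 3 - 39/4*i


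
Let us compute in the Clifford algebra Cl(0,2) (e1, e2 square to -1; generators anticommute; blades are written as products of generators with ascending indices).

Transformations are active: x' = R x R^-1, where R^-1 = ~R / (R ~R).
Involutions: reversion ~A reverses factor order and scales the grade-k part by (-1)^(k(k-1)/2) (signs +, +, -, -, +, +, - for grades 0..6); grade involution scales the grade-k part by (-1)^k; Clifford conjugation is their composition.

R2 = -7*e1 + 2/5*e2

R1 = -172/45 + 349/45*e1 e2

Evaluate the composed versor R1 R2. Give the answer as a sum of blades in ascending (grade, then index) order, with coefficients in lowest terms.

Distribute over the terms of R1 (each basis-blade product reordered to ascending indices, repeated generators contracted through their squares):
(-172/45) R2 = 1204/45*e1 - 344/225*e2
(349/45*e1 e2) R2 = -698/225*e1 - 2443/45*e2
Summing the partial products and collecting blades:
Answer: 1774/75*e1 - 12559/225*e2


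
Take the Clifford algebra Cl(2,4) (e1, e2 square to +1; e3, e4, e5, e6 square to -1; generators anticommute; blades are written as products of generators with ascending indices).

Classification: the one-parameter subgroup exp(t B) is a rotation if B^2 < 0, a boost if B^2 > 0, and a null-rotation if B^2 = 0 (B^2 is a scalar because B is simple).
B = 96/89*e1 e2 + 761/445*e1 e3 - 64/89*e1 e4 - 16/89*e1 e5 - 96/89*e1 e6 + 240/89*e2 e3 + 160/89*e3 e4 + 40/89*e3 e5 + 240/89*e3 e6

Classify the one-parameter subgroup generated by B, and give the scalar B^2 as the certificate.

B^2 term by term: the squares give (96/89)^2*(e1 e2)^2 + (761/445)^2*(e1 e3)^2 + (-64/89)^2*(e1 e4)^2 + (-16/89)^2*(e1 e5)^2 + (-96/89)^2*(e1 e6)^2 + (240/89)^2*(e2 e3)^2 + (160/89)^2*(e3 e4)^2 + (40/89)^2*(e3 e5)^2 + (240/89)^2*(e3 e6)^2 = 9216/7921*(-1) + 579121/198025*(+1) + 4096/7921*(+1) + 256/7921*(+1) + 9216/7921*(+1) + 57600/7921*(+1) + 25600/7921*(-1) + 1600/7921*(-1) + 57600/7921*(-1) = 1/25 (each basis 2-blade squares to minus the product of its generators' squares); cross terms between blades sharing an index anticommute and cancel; the commuting (index-disjoint) pairs give grade-4 terms 2*c*c'*(blade product), which cancel blade by blade — e1 e2 e3 e4: 30720/7921 - 30720/7921 = 0; e1 e2 e3 e5: 7680/7921 - 7680/7921 = 0; e1 e2 e3 e6: 46080/7921 - 46080/7921 = 0; e1 e3 e4 e5: 5120/7921 - 5120/7921 = 0; e1 e3 e4 e6: 30720/7921 - 30720/7921 = 0; e1 e3 e5 e6: 7680/7921 - 7680/7921 = 0 — confirming B is simple. So B^2 = 1/25.
Answer: boost, certificate B^2 = 1/25. No conjugation can change B^2 = 1/25; the sign gives the class.


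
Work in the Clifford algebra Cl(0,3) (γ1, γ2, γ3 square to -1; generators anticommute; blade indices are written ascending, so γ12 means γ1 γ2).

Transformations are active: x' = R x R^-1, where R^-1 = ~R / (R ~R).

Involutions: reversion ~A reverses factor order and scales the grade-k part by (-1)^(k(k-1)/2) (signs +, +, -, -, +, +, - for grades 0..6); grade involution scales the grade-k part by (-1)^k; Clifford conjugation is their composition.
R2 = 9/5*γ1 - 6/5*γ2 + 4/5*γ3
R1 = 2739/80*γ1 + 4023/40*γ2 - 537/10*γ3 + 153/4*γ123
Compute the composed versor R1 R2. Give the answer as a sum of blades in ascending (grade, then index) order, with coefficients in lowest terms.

Distribute over the terms of R2 (each basis-blade product reordered to ascending indices, repeated generators contracted through their squares):
R1 (9/5*γ1) = -24651/400 - 36207/200*γ12 + 4833/50*γ13 - 1377/20*γ23
R1 (-6/5*γ2) = 12069/100 - 8217/200*γ12 - 459/10*γ13 - 1611/25*γ23
R1 (4/5*γ3) = 1074/25 - 153/5*γ12 + 2739/100*γ13 + 4023/50*γ23
Summing the partial products and collecting blades:
Answer: 40809/400 - 6318/25*γ12 + 1563/20*γ13 - 5283/100*γ23


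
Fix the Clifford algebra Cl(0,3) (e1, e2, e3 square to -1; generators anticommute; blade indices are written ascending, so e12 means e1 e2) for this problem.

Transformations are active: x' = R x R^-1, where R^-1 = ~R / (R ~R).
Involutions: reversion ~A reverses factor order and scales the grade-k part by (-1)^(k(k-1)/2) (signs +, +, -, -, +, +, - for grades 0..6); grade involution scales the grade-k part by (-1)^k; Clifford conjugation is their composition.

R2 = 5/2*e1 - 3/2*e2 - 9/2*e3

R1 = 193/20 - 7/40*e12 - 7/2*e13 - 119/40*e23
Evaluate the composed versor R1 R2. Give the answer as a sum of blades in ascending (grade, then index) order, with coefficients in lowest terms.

Distribute over the terms of R2 (each basis-blade product reordered to ascending indices, repeated generators contracted through their squares):
R1 (5/2*e1) = 193/8*e1 - 7/16*e2 - 35/4*e3 - 119/16*e123
R1 (-3/2*e2) = -21/80*e1 - 579/40*e2 + 357/80*e3 - 21/4*e123
R1 (-9/2*e3) = -63/4*e1 - 1071/80*e2 - 1737/40*e3 + 63/80*e123
Summing the partial products and collecting blades:
Answer: 649/80*e1 - 283/10*e2 - 3817/80*e3 - 119/10*e123


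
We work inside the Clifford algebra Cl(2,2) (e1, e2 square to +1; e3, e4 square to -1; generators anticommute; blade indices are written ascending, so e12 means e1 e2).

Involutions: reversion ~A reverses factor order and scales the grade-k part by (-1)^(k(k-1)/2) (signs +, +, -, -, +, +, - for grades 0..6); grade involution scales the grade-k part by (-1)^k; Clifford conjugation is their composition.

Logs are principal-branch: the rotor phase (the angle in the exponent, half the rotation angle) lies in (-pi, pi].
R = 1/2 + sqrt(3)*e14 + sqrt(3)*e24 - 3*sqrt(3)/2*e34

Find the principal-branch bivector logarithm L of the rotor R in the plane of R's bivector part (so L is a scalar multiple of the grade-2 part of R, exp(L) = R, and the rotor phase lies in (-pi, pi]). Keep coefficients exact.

The scalar part of R is 1/2, and that scalar determines the rotor phase on the principal branch; recovering the unit plane as bivector-part over sine of the phase gives L = phase * plane.
Concretely: cos(phase) = 1/2 gives phase = ±pi/3, and since phase/sin(phase) is even the sign is immaterial: L = (phase/sin(phase)) * <R>_2 = (2*sqrt(3)*pi/9) * <R>_2.
Answer: 2*pi/3*e14 + 2*pi/3*e24 - pi*e34


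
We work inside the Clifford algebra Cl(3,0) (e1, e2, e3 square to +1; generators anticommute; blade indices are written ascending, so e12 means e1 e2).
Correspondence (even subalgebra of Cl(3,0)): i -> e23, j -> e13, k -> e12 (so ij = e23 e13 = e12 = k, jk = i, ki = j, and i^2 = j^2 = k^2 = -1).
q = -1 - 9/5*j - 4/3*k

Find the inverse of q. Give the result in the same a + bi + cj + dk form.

In blades: q = -1 - 4/3*e12 - 9/5*e13.
With qbar = -1 + 4/3*e12 + 9/5*e13 (scalar fixed, mapped units negated), q qbar = 1354/225 (the sum of squared coefficients), so q^-1 = qbar / (1354/225) = -225/1354 + 150/677*e12 + 405/1354*e13; translating back:
Answer: -225/1354 + 405/1354*j + 150/677*k


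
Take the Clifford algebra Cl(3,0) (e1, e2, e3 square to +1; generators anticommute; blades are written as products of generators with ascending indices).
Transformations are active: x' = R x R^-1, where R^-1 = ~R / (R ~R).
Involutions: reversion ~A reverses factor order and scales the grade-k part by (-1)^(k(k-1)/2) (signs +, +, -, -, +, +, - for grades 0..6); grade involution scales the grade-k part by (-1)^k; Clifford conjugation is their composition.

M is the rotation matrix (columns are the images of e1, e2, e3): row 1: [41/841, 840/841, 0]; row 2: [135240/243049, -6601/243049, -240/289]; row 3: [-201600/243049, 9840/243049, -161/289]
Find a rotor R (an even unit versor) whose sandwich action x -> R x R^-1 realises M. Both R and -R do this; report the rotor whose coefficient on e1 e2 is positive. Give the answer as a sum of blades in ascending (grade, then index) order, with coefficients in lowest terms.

Method: write R = a + b12*e1 e2 + b13*e1 e3 + b23*e2 e3 with a^2 + b12^2 + b13^2 + b23^2 = 1 (so R^-1 = ~R). Expanding the columns R e_j ~R gives tr M = 4a^2 - 1 and, from the antisymmetric part, M21 - M12 = -4a*b12, M13 - M31 = 4a*b13, M32 - M23 = -4a*b23.
Here tr M = -130153/243049, so a^2 = (1 + tr M)/4 = 28224/243049 and a = ±168/493. Taking a = 168/493: M21 - M12 = -107520/243049, M13 - M31 = 201600/243049, M32 - M23 = 211680/243049, giving b12 = 160/493, b13 = 300/493, b23 = -315/493, i.e. R = 168/493 + 160/493*e1 e2 + 300/493*e1 e3 - 315/493*e2 e3.
Its e1 e2 coefficient is already positive.
Answer: 168/493 + 160/493*e1 e2 + 300/493*e1 e3 - 315/493*e2 e3. Key observation: the double cover Spin(3) -> SO(3) sends R and -R to the same matrix (trace -130153/243049 here), so the stated sign of the e1 e2 coefficient is what selects one sheet.


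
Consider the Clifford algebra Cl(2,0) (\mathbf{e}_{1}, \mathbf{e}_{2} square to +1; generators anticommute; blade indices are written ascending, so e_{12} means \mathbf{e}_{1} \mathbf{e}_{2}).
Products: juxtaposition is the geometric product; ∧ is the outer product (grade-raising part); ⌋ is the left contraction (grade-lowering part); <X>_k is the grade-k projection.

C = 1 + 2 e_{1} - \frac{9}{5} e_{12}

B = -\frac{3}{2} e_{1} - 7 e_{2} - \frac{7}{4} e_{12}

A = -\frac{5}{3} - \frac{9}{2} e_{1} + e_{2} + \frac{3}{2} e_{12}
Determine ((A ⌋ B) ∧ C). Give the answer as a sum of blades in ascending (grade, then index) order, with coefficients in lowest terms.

step 1: \frac{19}{8} + \frac{17}{4} e_{1} + \frac{469}{24} e_{2} + \frac{35}{12} e_{12}
step 2: \frac{19}{8} + 9 e_{1} + \frac{469}{24} e_{2} - \frac{4853}{120} e_{12}
Answer: \frac{19}{8} + 9 e_{1} + \frac{469}{24} e_{2} - \frac{4853}{120} e_{12}


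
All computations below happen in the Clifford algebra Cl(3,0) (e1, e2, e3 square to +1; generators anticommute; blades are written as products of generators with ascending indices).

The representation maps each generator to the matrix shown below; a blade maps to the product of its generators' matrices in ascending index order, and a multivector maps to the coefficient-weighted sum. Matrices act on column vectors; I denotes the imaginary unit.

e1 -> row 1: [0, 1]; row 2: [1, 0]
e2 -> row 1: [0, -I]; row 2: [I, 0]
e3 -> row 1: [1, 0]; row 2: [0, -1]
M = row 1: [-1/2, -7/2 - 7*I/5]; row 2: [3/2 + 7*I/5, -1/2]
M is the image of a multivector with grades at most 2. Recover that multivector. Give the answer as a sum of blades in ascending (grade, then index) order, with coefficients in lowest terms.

Method: 1, rho(e1), rho(e2), rho(e3) form a trace-orthogonal basis of the 2x2 complex matrices (tr(X Y) = 2 if X = Y, else 0), so M = m0*1 + m1*rho(e1) + m2*rho(e2) + m3*rho(e3) with m0 = tr(M)/2 = -1/2, m1 = tr(M rho(e1))/2 = -1, m2 = tr(M rho(e2))/2 = 7/5 - 5*I/2, m3 = tr(M rho(e3))/2 = 0.
Multiplying table entries, the bivector images are rho(e1 e2) = I*rho(e3), rho(e1 e3) = -I*rho(e2), rho(e2 e3) = I*rho(e1); with real blade coefficients the real parts of m0..m3 are the coefficients of 1, e1, e2, e3 and the imaginary parts give the bivectors (e2 e3: Im m1, e1 e3: -Im m2, e1 e2: Im m3).
Answer: -1/2 - e1 + 7/5*e2 + 5/2*e1 e3


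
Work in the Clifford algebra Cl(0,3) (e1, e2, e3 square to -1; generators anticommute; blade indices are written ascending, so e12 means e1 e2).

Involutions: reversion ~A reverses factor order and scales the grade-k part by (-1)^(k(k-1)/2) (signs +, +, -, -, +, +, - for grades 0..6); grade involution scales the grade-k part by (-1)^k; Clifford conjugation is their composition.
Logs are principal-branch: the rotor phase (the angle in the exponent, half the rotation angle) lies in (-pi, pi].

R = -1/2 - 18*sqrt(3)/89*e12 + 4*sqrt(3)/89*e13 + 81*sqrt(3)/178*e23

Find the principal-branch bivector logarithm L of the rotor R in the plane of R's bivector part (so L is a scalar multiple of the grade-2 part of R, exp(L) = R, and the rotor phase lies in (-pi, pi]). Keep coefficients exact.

The scalar part of R is -1/2, which fixes the principal-branch rotor phase; the unit plane is then the bivector part divided by the sine of that phase, and L is that plane scaled by the phase.
Concretely: cos(phase) = -1/2 gives phase = ±2*pi/3, and since phase/sin(phase) is even the sign is immaterial: L = (phase/sin(phase)) * <R>_2 = (4*sqrt(3)*pi/9) * <R>_2.
Answer: -24*pi/89*e12 + 16*pi/267*e13 + 54*pi/89*e23


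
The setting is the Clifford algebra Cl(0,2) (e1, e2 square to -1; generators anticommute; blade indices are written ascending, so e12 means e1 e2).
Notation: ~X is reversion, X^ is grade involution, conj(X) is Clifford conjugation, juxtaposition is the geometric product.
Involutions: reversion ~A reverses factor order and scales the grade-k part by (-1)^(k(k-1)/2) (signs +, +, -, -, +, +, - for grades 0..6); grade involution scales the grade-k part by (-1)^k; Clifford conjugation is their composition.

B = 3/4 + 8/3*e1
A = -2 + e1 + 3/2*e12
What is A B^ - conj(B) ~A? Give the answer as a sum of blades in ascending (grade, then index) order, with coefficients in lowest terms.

first term: 7/6 + 73/12*e1 - 4*e2 + 9/8*e12
second term: 7/6 + 73/12*e1 - 4*e2 - 9/8*e12
Answer: 9/4*e12


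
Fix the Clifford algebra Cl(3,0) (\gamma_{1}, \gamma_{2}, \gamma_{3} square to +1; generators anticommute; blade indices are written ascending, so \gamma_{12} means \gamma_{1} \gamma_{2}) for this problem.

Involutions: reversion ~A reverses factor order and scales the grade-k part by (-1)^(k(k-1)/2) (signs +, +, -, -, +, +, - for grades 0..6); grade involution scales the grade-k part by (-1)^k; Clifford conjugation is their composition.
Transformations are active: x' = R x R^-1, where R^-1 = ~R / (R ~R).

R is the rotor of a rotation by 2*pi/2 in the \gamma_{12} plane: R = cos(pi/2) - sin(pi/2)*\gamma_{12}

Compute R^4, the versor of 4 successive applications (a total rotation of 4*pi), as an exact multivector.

Because a rotor carries half the rotation angle, composing 4 copies of this \gamma_{12}-plane rotor multiplies the phase: 4*(pi/2) = 2 \pi, hence R^4 = cos(2 \pi) - sin(2 \pi)*\gamma_{12}.
cos(2 \pi) = 1 and sin(2 \pi) = 0, so R^4 = 1. The total rotation 4*pi is 2 full turns, so every vector returns to itself, yet the rotor is +1, back on the identity sheet (an even number of 2*pi turns).
Answer: 1


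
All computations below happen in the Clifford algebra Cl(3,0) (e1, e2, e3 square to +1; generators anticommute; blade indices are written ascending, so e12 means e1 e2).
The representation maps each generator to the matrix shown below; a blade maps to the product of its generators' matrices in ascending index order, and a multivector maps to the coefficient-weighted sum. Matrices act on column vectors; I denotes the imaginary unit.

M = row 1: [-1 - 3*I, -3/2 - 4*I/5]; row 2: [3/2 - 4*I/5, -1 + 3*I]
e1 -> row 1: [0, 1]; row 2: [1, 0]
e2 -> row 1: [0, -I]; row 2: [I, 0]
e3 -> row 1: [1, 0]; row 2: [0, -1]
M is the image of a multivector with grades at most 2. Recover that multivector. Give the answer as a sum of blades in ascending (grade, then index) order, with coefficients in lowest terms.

Method: 1, rho(e1), rho(e2), rho(e3) form a trace-orthogonal basis of the 2x2 complex matrices (tr(X Y) = 2 if X = Y, else 0), so M = m0*1 + m1*rho(e1) + m2*rho(e2) + m3*rho(e3) with m0 = tr(M)/2 = -1, m1 = tr(M rho(e1))/2 = -4*I/5, m2 = tr(M rho(e2))/2 = -3*I/2, m3 = tr(M rho(e3))/2 = -3*I.
Multiplying table entries, the bivector images are rho(e12) = I*rho(e3), rho(e13) = -I*rho(e2), rho(e23) = I*rho(e1); with real blade coefficients the real parts of m0..m3 are the coefficients of 1, e1, e2, e3 and the imaginary parts give the bivectors (e23: Im m1, e13: -Im m2, e12: Im m3).
Answer: -1 - 3*e12 + 3/2*e13 - 4/5*e23


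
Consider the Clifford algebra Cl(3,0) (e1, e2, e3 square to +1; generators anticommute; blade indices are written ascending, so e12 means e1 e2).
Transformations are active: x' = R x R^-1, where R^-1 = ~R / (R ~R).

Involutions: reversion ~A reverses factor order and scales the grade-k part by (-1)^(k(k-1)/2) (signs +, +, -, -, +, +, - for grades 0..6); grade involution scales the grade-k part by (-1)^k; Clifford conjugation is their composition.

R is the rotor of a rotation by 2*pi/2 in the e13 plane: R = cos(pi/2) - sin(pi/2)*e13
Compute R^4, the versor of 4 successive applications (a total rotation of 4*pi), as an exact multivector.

Half-angle bookkeeping: 4 applications in e13 add up to rotor phase 4*pi/2 = 2*pi, so R^4 = cos(2*pi) - sin(2*pi)*e13.
cos(2*pi) = 1 and sin(2*pi) = 0, so R^4 = 1. The total rotation 4*pi is 2 full turns, so every vector returns to itself, yet the rotor is +1, back on the identity sheet (an even number of 2*pi turns).
Answer: 1


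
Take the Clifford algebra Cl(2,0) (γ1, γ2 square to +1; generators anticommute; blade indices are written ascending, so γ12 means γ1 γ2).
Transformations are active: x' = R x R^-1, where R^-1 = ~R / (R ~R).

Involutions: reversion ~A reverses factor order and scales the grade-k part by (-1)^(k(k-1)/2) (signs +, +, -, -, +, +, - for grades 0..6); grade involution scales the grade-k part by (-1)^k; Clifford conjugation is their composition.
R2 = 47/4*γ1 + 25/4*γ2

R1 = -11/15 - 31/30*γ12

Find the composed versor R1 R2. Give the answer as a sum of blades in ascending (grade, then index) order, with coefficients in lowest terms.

Distribute over the terms of R1 (each basis-blade product reordered to ascending indices, repeated generators contracted through their squares):
(-11/15) R2 = -517/60*γ1 - 55/12*γ2
(-31/30*γ12) R2 = -155/24*γ1 + 1457/120*γ2
Summing the partial products and collecting blades:
Answer: -603/40*γ1 + 907/120*γ2


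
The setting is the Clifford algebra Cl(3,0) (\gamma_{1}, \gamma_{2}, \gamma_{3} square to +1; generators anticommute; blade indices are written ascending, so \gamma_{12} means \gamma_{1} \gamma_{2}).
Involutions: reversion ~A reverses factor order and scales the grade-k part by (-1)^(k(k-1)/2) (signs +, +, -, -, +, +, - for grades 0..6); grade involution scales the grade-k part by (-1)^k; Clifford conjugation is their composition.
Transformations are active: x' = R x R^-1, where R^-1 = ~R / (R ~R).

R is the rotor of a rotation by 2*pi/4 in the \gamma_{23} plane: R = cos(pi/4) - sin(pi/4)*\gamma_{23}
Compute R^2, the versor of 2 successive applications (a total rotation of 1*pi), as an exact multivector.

Because a rotor carries half the rotation angle, composing 2 copies of this \gamma_{23}-plane rotor multiplies the phase: 2*(pi/4) = \frac{\pi}{2}, hence R^2 = cos(\frac{\pi}{2}) - sin(\frac{\pi}{2})*\gamma_{23}.
cos(\frac{\pi}{2}) = 0 and sin(\frac{\pi}{2}) = 1, so R^2 = -\gamma_{23}. The net rotation is 1*pi; the rotor keeps the half-angle phase exactly.
Answer: -\gamma_{23}


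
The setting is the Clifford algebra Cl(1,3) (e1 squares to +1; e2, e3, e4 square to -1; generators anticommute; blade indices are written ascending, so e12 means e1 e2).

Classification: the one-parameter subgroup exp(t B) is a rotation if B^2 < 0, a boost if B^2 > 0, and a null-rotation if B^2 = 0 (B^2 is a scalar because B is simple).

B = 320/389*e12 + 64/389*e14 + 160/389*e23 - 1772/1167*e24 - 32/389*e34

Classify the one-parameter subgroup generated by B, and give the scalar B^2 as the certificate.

B^2 term by term: the squares give (320/389)^2*(e12)^2 + (64/389)^2*(e14)^2 + (160/389)^2*(e23)^2 + (-1772/1167)^2*(e24)^2 + (-32/389)^2*(e34)^2 = 102400/151321*(+1) + 4096/151321*(+1) + 25600/151321*(-1) + 3139984/1361889*(-1) + 1024/151321*(-1) = -16/9 (each basis 2-blade squares to minus the product of its generators' squares); cross terms between blades sharing an index anticommute and cancel; the commuting (index-disjoint) pairs give grade-4 terms 2*c*c'*(blade product), which cancel blade by blade — e1234: -20480/151321 + 20480/151321 = 0 — confirming B is simple. So B^2 = -16/9.
Answer: rotation, certificate B^2 = -16/9. Certificate logic: -16/9 is a conjugation-invariant scalar, so its sign fixes rotation versus boost versus null-rotation outright.


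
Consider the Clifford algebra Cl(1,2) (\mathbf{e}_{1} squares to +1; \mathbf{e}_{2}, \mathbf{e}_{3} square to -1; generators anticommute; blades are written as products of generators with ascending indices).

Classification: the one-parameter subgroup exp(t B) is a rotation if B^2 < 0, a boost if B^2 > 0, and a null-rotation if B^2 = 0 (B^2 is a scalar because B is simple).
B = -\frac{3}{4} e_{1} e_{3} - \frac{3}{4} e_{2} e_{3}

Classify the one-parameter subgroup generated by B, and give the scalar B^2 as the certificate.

B^2 term by term: the squares give (-\frac{3}{4})^2*(e_{1} e_{3})^2 + (-\frac{3}{4})^2*(e_{2} e_{3})^2 = \frac{9}{16}*(+1) + \frac{9}{16}*(-1) = 0 (each basis 2-blade squares to minus the product of its generators' squares); cross terms between blades sharing an index anticommute and cancel. So B^2 = 0.
Answer: null-rotation, certificate B^2 = 0. Why this suffices: the scalar 0 survives any versor conjugation, so its sign alone determines the class however B is presented.


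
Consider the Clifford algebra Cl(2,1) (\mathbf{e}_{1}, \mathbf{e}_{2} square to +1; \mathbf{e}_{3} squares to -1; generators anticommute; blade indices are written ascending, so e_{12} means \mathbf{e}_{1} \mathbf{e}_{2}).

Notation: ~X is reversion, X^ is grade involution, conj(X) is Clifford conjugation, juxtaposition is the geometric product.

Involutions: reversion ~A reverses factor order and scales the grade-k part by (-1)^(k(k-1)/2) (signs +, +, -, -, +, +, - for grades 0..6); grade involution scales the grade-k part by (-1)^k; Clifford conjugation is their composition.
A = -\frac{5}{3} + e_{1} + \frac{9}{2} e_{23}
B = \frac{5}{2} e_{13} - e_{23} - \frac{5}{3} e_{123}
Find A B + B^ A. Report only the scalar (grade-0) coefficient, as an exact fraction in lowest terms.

first term: -\frac{9}{2} - \frac{15}{2} e_{1} + \frac{5}{2} e_{3} - \frac{45}{4} e_{12} - \frac{25}{6} e_{13} + \frac{16}{9} e_{123}
second term: -\frac{9}{2} + \frac{15}{2} e_{1} - \frac{5}{2} e_{3} + \frac{45}{4} e_{12} - \frac{25}{6} e_{13} + \frac{10}{3} e_{23} - \frac{34}{9} e_{123}
Answer: -9


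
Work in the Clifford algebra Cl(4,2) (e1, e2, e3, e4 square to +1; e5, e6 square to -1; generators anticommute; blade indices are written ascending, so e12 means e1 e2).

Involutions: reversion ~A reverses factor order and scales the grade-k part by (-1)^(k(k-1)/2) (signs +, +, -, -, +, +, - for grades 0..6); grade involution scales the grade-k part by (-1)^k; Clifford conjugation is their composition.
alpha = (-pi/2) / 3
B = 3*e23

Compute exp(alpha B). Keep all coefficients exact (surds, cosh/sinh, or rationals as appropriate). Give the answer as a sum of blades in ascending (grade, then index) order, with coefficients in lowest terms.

B^2 = (3)^2*(e23)^2 = 9*(-1) = -9 (a basis 2-blade squares to minus the product of its generators' squares).
B^2 = -9 — a negative square means the series sums to a rotation: l = 3, alpha*l = -pi/2, so exp(alpha B) = cos(-pi/2) + (sin(-pi/2)/3)*B = 0 + (-1/3)*B.
Answer: -e23


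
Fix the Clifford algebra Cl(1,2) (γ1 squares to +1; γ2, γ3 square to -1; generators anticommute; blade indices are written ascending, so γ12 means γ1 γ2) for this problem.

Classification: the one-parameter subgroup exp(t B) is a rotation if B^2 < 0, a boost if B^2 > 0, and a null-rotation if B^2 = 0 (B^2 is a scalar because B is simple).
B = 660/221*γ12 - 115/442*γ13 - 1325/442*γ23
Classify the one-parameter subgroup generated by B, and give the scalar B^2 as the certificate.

B^2 term by term: the squares give (660/221)^2*(γ12)^2 + (-115/442)^2*(γ13)^2 + (-1325/442)^2*(γ23)^2 = 435600/48841*(+1) + 13225/195364*(+1) + 1755625/195364*(-1) = 0 (each basis 2-blade squares to minus the product of its generators' squares); cross terms between blades sharing an index anticommute and cancel. So B^2 = 0.
Answer: null-rotation, certificate B^2 = 0. Key observation: B^2 = 0 is a conjugation invariant, so its sign decides the class regardless of the surface form of B.


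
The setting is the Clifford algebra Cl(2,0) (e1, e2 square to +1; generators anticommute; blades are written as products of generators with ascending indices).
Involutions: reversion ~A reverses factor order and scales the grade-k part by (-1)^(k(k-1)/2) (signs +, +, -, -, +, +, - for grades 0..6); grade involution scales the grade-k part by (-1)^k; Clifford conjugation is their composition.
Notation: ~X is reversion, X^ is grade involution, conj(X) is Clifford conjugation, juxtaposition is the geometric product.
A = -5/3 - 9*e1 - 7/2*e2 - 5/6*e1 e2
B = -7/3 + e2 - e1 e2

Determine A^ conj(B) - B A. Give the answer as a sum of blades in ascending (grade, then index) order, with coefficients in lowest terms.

first term: 11/9 - 71/3*e1 + 5/2*e2 - 157/18*e1 e2
second term: -4/9 + 76/3*e1 - 5/2*e2 + 227/18*e1 e2
Answer: 5/3 - 49*e1 + 5*e2 - 64/3*e1 e2


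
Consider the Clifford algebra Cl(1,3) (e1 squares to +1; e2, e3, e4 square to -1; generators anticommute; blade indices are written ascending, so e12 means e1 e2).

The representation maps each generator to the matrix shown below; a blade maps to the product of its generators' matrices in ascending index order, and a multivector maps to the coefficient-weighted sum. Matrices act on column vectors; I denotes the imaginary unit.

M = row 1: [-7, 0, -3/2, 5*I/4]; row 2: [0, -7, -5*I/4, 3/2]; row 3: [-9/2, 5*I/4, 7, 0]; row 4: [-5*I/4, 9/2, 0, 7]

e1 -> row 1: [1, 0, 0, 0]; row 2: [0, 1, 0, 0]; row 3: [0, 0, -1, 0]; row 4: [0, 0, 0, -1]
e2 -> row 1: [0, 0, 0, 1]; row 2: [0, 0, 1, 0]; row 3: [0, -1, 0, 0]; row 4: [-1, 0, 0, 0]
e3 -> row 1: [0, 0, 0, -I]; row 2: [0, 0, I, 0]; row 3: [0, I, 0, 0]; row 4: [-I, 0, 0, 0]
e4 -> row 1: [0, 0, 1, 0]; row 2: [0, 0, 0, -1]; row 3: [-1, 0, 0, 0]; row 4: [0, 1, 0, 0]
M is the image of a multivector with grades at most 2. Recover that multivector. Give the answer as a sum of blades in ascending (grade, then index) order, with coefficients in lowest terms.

Method: the blade images are trace-orthogonal — tr(rho(e_A) rho(e_B)^-1) = 4 if A = B and 0 otherwise — and rho(e_A)^-1 = (e_A)^2 * rho(e_A) with (e_A)^2 = +1 or -1, so the coefficient of e_A in the preimage is (e_A)^2 * tr(M rho(e_A))/4.
Nonzero projections over blades of grade <= 2: e1: (e1)^2 = +1, tr(M rho(e1)) = -28, coefficient -7; e4: (e4)^2 = -1, tr(M rho(e4)) = -6, coefficient 3/2; e13: (e13)^2 = +1, tr(M rho(e13)) = -5, coefficient -5/4; e14: (e14)^2 = +1, tr(M rho(e14)) = -12, coefficient -3. Every other blade of grade <= 2 projects to 0.
Answer: -7*e1 + 3/2*e4 - 5/4*e13 - 3*e14


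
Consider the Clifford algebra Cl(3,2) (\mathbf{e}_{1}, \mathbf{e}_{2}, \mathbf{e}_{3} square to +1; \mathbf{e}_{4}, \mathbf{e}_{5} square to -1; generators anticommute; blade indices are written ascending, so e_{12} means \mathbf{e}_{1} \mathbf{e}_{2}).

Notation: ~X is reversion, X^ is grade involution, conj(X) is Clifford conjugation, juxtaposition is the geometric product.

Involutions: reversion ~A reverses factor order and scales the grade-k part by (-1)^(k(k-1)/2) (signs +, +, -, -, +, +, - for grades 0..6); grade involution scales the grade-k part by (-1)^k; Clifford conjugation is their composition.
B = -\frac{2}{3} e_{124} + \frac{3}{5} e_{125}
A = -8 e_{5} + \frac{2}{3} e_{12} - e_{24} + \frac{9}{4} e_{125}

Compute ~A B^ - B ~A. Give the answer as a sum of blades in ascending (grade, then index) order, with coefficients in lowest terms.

first term: \frac{27}{20} + \frac{2}{3} e_{1} + \frac{4}{9} e_{4} - \frac{2}{5} e_{5} - \frac{24}{5} e_{12} - \frac{3}{2} e_{45} + \frac{3}{5} e_{145} + \frac{16}{3} e_{1245}
second term: -\frac{27}{20} - \frac{2}{3} e_{1} - \frac{4}{9} e_{4} + \frac{2}{5} e_{5} + \frac{24}{5} e_{12} - \frac{3}{2} e_{45} + \frac{3}{5} e_{145} + \frac{16}{3} e_{1245}
Answer: \frac{27}{10} + \frac{4}{3} e_{1} + \frac{8}{9} e_{4} - \frac{4}{5} e_{5} - \frac{48}{5} e_{12}


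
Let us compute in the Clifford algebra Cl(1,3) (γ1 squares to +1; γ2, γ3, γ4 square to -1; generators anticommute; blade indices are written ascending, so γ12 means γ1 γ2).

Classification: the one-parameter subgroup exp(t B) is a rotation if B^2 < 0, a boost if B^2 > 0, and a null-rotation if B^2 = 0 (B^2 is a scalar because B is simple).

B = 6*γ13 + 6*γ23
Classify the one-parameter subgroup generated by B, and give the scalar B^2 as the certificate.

B^2 term by term: the squares give (6)^2*(γ13)^2 + (6)^2*(γ23)^2 = 36*(+1) + 36*(-1) = 0 (each basis 2-blade squares to minus the product of its generators' squares); cross terms between blades sharing an index anticommute and cancel. So B^2 = 0.
Answer: null-rotation, certificate B^2 = 0. Note: conjugating B changes its blade decomposition but never the scalar B^2 = 0, whose sign settles the classification.


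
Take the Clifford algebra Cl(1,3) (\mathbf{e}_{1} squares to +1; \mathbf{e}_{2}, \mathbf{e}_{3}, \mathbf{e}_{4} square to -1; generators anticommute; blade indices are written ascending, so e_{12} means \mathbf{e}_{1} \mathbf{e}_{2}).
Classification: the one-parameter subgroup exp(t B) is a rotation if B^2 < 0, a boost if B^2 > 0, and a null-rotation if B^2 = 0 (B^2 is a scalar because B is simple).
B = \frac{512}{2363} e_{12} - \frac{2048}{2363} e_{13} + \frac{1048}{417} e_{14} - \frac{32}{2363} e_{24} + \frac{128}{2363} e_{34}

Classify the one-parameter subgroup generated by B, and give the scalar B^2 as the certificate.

B^2 term by term: the squares give (\frac{512}{2363})^2*(e_{12})^2 + (-\frac{2048}{2363})^2*(e_{13})^2 + (\frac{1048}{417})^2*(e_{14})^2 + (-\frac{32}{2363})^2*(e_{24})^2 + (\frac{128}{2363})^2*(e_{34})^2 = \frac{262144}{5583769}*(+1) + \frac{4194304}{5583769}*(+1) + \frac{1098304}{173889}*(+1) + \frac{1024}{5583769}*(-1) + \frac{16384}{5583769}*(-1) = \frac{64}{9} (each basis 2-blade squares to minus the product of its generators' squares); cross terms between blades sharing an index anticommute and cancel; the commuting (index-disjoint) pairs give grade-4 terms 2*c*c'*(blade product), which cancel blade by blade — e_{1234}: \frac{131072}{5583769} - \frac{131072}{5583769} = 0 — confirming B is simple. So B^2 = \frac{64}{9}.
Answer: boost, certificate B^2 = \frac{64}{9}. Why this suffices: the scalar \frac{64}{9} survives any versor conjugation, so its sign alone determines the class however B is presented.


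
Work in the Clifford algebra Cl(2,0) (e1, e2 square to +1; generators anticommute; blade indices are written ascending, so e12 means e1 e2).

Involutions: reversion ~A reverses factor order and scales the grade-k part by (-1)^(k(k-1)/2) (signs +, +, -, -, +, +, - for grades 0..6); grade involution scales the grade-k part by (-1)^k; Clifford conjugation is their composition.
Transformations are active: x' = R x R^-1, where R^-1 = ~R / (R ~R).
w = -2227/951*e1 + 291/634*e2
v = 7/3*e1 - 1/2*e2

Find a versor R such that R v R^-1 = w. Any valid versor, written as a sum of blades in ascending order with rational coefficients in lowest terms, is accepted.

Key observation: q(v) = q(w) = 205/36 (sandwiches preserve the norm), so R = v + w = -8/951*e1 - 13/317*e2 works whenever it is invertible — the component of v along it is kept and (v - w)/2 reverses, sending v to w.
Answer: -8/951*e1 - 13/317*e2


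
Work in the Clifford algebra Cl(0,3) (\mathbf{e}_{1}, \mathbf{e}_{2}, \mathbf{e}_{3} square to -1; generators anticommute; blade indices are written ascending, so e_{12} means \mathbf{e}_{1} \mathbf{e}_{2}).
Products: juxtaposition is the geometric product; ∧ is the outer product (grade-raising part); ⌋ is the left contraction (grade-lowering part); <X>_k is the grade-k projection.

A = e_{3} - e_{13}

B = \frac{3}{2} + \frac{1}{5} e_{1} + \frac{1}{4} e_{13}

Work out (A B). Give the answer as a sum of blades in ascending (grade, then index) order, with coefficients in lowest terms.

step 1: \frac{1}{4} + \frac{1}{4} e_{1} + \frac{13}{10} e_{3} - \frac{17}{10} e_{13}
Answer: \frac{1}{4} + \frac{1}{4} e_{1} + \frac{13}{10} e_{3} - \frac{17}{10} e_{13}


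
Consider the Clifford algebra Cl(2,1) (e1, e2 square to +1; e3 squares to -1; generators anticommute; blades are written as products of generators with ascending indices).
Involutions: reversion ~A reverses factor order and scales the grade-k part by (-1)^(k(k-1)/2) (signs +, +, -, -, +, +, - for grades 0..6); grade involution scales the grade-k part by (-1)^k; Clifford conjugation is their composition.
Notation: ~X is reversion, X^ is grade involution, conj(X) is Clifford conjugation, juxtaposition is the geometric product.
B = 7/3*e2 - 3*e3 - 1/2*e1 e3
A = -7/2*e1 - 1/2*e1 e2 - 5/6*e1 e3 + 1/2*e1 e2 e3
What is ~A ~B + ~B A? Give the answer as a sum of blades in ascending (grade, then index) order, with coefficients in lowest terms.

first term: 5/12 + 11/3*e1 + 1/4*e2 - 7/4*e3 - 29/3*e1 e2 + 35/3*e1 e3 - 1/4*e2 e3 - 31/9*e1 e2 e3
second term: -5/12 + 11/3*e1 - 1/4*e2 + 7/4*e3 + 29/3*e1 e2 - 35/3*e1 e3 - 1/4*e2 e3 + 31/9*e1 e2 e3
Answer: 22/3*e1 - 1/2*e2 e3


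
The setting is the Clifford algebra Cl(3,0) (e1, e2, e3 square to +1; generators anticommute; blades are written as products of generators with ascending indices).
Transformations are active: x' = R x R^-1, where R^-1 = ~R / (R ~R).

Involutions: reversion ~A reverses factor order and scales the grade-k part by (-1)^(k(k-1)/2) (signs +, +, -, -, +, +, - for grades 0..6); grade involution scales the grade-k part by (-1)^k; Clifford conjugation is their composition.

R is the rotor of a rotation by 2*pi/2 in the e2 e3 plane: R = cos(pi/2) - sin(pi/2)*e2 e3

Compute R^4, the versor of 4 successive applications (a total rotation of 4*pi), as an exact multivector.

Rotor phase runs at HALF the rotation angle; powers of one rotor simply add phase, so after 4 steps in e2 e3 the phase is 4*pi/2 = 2*pi and R^4 = cos(2*pi) - sin(2*pi)*e2 e3.
cos(2*pi) = 1 and sin(2*pi) = 0, so R^4 = 1. The total rotation 4*pi is 2 full turns, so every vector returns to itself, yet the rotor is +1, back on the identity sheet (an even number of 2*pi turns).
Answer: 1


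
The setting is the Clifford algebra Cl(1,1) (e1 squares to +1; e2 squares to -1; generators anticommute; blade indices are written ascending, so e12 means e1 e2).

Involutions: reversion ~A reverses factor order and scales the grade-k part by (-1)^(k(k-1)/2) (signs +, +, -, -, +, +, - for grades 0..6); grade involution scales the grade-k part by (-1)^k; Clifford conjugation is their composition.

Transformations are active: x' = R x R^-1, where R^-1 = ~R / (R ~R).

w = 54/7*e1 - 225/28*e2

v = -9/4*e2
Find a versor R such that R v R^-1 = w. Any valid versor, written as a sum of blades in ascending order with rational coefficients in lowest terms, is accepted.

Since q(v) = q(w) = -81/16, the sum R = v + w = 54/7*e1 - 72/7*e2 does the job whenever invertible.
Answer: 54/7*e1 - 72/7*e2


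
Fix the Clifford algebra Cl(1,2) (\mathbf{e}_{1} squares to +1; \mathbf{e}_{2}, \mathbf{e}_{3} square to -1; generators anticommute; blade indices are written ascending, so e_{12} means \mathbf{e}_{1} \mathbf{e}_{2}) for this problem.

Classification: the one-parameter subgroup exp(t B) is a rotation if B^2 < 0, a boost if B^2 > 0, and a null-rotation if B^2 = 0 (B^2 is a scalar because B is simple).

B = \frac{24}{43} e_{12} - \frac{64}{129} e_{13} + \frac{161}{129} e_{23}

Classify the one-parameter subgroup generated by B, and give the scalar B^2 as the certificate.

B^2 term by term: the squares give (\frac{24}{43})^2*(e_{12})^2 + (-\frac{64}{129})^2*(e_{13})^2 + (\frac{161}{129})^2*(e_{23})^2 = \frac{576}{1849}*(+1) + \frac{4096}{16641}*(+1) + \frac{25921}{16641}*(-1) = -1 (each basis 2-blade squares to minus the product of its generators' squares); cross terms between blades sharing an index anticommute and cancel. So B^2 = -1.
Answer: rotation, certificate B^2 = -1. The scalar -1 is the complete invariant here: its sign names the subgroup type.


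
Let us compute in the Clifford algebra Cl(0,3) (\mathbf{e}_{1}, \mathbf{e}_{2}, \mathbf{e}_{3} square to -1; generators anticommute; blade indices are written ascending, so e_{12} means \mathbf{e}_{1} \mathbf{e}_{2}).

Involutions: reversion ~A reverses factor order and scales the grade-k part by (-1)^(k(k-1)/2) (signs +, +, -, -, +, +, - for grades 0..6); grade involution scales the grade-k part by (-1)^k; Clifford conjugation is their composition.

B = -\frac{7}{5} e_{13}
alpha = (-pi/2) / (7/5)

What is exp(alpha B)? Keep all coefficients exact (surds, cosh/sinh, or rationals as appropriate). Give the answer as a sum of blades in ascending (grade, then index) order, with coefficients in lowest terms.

B^2 = (-\frac{7}{5})^2*(e_{13})^2 = \frac{49}{25}*(-1) = -\frac{49}{25} (a basis 2-blade squares to minus the product of its generators' squares).
B^2 = -\frac{49}{25} — the negative square puts this in the circular regime; l = \frac{7}{5}, alpha*l = - \frac{\pi}{2}, so exp(alpha B) = cos(- \frac{\pi}{2}) + (sin(- \frac{\pi}{2})/(\frac{7}{5}))*B = 0 + (- \frac{5}{7})*B.
Answer: e_{13}
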